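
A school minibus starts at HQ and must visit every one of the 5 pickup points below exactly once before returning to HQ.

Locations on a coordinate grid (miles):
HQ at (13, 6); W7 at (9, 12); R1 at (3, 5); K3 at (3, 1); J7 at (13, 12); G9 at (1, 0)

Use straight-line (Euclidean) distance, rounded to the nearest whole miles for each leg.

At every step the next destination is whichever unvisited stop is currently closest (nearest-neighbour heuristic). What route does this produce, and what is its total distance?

From HQ: distances to unvisited — J7=6, W7=7, R1=10, K3=11, G9=13. Nearest is J7 (6).
From J7: distances to unvisited — W7=4, R1=12, K3=15, G9=17. Nearest is W7 (4).
From W7: distances to unvisited — R1=9, K3=13, G9=14. Nearest is R1 (9).
From R1: distances to unvisited — K3=4, G9=5. Nearest is K3 (4).
From K3: distances to unvisited — G9=2. Nearest is G9 (2).
Return G9→HQ: 13.
Total = 6 + 4 + 9 + 4 + 2 + 13 = 38.

Nearest-neighbour total = 38 miles; route HQ → J7 → W7 → R1 → K3 → G9 → HQ.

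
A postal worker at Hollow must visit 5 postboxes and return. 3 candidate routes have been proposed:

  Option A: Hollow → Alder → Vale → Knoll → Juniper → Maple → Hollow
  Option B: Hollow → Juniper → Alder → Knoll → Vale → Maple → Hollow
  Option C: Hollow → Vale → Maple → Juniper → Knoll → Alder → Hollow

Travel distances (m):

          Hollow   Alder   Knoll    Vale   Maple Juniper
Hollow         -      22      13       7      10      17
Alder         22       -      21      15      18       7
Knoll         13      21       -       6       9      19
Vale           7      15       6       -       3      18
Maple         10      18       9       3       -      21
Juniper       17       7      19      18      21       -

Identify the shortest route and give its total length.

Option A: 22 + 15 + 6 + 19 + 21 + 10 = 93
Option B: 17 + 7 + 21 + 6 + 3 + 10 = 64
Option C: 7 + 3 + 21 + 19 + 21 + 22 = 93

Shortest is Option B, total 64 m.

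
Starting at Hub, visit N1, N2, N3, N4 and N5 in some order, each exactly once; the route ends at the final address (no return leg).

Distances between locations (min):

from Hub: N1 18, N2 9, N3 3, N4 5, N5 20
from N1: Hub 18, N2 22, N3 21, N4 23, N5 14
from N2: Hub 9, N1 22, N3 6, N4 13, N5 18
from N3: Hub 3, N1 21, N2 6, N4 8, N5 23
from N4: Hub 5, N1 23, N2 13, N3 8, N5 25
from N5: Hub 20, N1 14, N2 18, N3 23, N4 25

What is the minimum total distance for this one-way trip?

Minimum one-way distance = 51 min.

There are 5! = 120 possible orderings.
Hub→N1→N2→N3→N4→N5: 18+22+6+8+25 = 79
Hub→N1→N2→N3→N5→N4: 18+22+6+23+25 = 94
Hub→N1→N2→N4→N3→N5: 18+22+13+8+23 = 84
Hub→N1→N2→N4→N5→N3: 18+22+13+25+23 = 101
Hub→N1→N2→N5→N3→N4: 18+22+18+23+8 = 89
Hub→N1→N2→N5→N4→N3: 18+22+18+25+8 = 91
Hub→N1→N3→N2→N4→N5: 18+21+6+13+25 = 83
Hub→N1→N3→N2→N5→N4: 18+21+6+18+25 = 88
Hub→N1→N3→N4→N2→N5: 18+21+8+13+18 = 78
Hub→N1→N3→N4→N5→N2: 18+21+8+25+18 = 90
Hub→N1→N3→N5→N2→N4: 18+21+23+18+13 = 93
Hub→N1→N3→N5→N4→N2: 18+21+23+25+13 = 100
Hub→N1→N4→N2→N3→N5: 18+23+13+6+23 = 83
Hub→N1→N4→N2→N5→N3: 18+23+13+18+23 = 95
… (106 more)
Hub→N4→N3→N2→N5→N1: 5+8+6+18+14 = 51  ← best
The minimum is 51.
One shortest path: Hub → N4 → N3 → N2 → N5 → N1.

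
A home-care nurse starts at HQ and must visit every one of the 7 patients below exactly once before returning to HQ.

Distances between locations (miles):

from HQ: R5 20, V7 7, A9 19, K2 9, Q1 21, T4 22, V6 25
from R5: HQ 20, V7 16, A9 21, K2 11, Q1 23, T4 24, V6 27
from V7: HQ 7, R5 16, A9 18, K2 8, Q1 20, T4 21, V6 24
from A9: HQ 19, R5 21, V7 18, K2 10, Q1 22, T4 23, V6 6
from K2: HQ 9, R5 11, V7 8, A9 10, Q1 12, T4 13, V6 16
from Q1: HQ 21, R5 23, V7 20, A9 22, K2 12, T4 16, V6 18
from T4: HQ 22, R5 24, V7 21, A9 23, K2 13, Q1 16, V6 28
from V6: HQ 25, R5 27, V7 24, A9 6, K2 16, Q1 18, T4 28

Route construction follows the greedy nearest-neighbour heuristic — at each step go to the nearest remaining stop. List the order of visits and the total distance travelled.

HQ → [V7:7 / K2:9 / A9:19 / R5:20 / Q1:21 / T4:22 / V6:25] → V7 (7)
V7 → [K2:8 / R5:16 / A9:18 / Q1:20 / T4:21 / V6:24] → K2 (8)
K2 → [A9:10 / R5:11 / Q1:12 / T4:13 / V6:16] → A9 (10)
A9 → [V6:6 / R5:21 / Q1:22 / T4:23] → V6 (6)
V6 → [Q1:18 / R5:27 / T4:28] → Q1 (18)
Q1 → [T4:16 / R5:23] → T4 (16)
T4 → [R5:24] → R5 (24)
Return R5→HQ: 20.
Total = 7 + 8 + 10 + 6 + 18 + 16 + 24 + 20 = 109.

109 miles along HQ → V7 → K2 → A9 → V6 → Q1 → T4 → R5 → HQ.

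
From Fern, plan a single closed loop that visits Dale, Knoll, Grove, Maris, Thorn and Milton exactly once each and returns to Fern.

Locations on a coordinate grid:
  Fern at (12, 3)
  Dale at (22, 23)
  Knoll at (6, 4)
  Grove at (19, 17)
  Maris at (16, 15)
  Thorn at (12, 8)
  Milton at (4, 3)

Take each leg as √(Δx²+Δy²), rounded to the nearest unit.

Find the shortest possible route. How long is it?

With 6 stops there are 6!/2 = 360 distinct round trips (a route and its reverse cost the same).
Fern→Dale→Knoll→Grove→Maris→Thorn→Milton→Fern: 22+25+18+4+8+9+8 = 94
Fern→Dale→Knoll→Grove→Maris→Milton→Thorn→Fern: 22+25+18+4+17+9+5 = 100
Fern→Dale→Knoll→Grove→Thorn→Maris→Milton→Fern: 22+25+18+11+8+17+8 = 109
Fern→Dale→Knoll→Grove→Thorn→Milton→Maris→Fern: 22+25+18+11+9+17+13 = 115
Fern→Dale→Knoll→Grove→Milton→Maris→Thorn→Fern: 22+25+18+21+17+8+5 = 116
Fern→Dale→Knoll→Grove→Milton→Thorn→Maris→Fern: 22+25+18+21+9+8+13 = 116
Fern→Dale→Knoll→Maris→Grove→Thorn→Milton→Fern: 22+25+15+4+11+9+8 = 94
Fern→Dale→Knoll→Maris→Grove→Milton→Thorn→Fern: 22+25+15+4+21+9+5 = 101
… (352 more)
Fern→Dale→Grove→Maris→Thorn→Knoll→Milton→Fern: 22+7+4+8+7+2+8 = 58  ← best
The minimum is 58.
One optimal route: Fern → Dale → Grove → Maris → Thorn → Knoll → Milton → Fern (or its reverse).

58 — the shortest possible round trip.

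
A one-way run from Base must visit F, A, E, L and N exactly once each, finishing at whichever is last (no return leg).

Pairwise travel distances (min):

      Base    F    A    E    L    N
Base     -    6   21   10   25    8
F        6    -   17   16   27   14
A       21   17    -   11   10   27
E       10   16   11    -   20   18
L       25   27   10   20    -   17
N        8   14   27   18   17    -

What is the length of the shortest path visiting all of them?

There are 5! = 120 possible orderings.
Base → F → A → E → L → N: 6+17+11+20+17 = 71
Base → F → A → E → N → L: 6+17+11+18+17 = 69
Base → F → A → L → E → N: 6+17+10+20+18 = 71
Base → F → A → L → N → E: 6+17+10+17+18 = 68
Base → F → A → N → E → L: 6+17+27+18+20 = 88
Base → F → A → N → L → E: 6+17+27+17+20 = 87
Base → F → E → A → L → N: 6+16+11+10+17 = 60
Base → F → E → A → N → L: 6+16+11+27+17 = 77
Base → F → E → L → A → N: 6+16+20+10+27 = 79
Base → F → E → L → N → A: 6+16+20+17+27 = 86
Base → F → E → N → A → L: 6+16+18+27+10 = 77
Base → F → E → N → L → A: 6+16+18+17+10 = 67
Base → F → L → A → E → N: 6+27+10+11+18 = 72
Base → F → L → A → N → E: 6+27+10+27+18 = 88
… (106 more)
Base → F → N → L → A → E: 6+14+17+10+11 = 58  ← best
The minimum is 58.
One shortest path: Base → F → N → L → A → E.

Minimum one-way distance = 58 min.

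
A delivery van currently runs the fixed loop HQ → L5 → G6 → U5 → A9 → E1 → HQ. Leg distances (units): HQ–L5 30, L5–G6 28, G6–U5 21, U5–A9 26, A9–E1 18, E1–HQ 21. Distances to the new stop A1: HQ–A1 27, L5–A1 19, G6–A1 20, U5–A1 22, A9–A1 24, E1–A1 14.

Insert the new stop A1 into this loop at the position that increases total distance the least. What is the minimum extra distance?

Minimum extra distance: 11, inserting A1 between L5 and G6.

Insertion cost between consecutive stops i–j is d(i,A1) + d(A1,j) − d(i,j):
  between HQ and L5: 27 + 19 − 30 = 16
  between L5 and G6: 19 + 20 − 28 = 11
  between G6 and U5: 20 + 22 − 21 = 21
  between U5 and A9: 22 + 24 − 26 = 20
  between A9 and E1: 24 + 14 − 18 = 20
  between E1 and HQ: 14 + 27 − 21 = 20
Cheapest insertion is between L5 and G6, adding 11.
New total = 144 + 11 = 155.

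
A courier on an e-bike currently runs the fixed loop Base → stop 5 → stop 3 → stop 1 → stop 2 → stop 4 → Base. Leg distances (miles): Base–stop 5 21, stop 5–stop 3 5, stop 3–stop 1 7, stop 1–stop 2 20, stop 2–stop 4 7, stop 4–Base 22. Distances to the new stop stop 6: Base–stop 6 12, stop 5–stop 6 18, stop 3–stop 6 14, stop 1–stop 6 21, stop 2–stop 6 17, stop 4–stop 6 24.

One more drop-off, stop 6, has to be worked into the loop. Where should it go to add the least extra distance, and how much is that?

Minimum extra distance: 9 miles, inserting stop 6 between Base and stop 5.

Insertion cost between consecutive stops i–j is d(i,stop 6) + d(stop 6,j) − d(i,j):
  between Base and stop 5: 12 + 18 − 21 = 9
  between stop 5 and stop 3: 18 + 14 − 5 = 27
  between stop 3 and stop 1: 14 + 21 − 7 = 28
  between stop 1 and stop 2: 21 + 17 − 20 = 18
  between stop 2 and stop 4: 17 + 24 − 7 = 34
  between stop 4 and Base: 24 + 12 − 22 = 14
Cheapest insertion is between Base and stop 5, adding 9.
New total = 82 + 9 = 91.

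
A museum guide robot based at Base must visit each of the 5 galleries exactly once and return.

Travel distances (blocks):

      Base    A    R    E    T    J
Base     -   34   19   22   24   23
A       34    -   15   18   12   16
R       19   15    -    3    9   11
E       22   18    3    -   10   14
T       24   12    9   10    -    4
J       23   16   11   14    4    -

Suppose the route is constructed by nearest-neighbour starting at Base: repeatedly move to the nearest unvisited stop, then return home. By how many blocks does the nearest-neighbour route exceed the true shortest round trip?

The nearest-neighbour route is 7 blocks longer than optimal.

From Base: R=19, E=22, J=23, T=24, A=34 → choose R (19).
From R: E=3, T=9, J=11, A=15 → choose E (3).
From E: T=10, J=14, A=18 → choose T (10).
From T: J=4, A=12 → choose J (4).
From J: A=16 → choose A (16).
NN route Base → R → E → T → J → A → Base costs 86.
Optimal: Base → R → E → A → T → J → Base costs 79 (by enumerating all 60 distinct tours).
Excess = 86 − 79 = 7.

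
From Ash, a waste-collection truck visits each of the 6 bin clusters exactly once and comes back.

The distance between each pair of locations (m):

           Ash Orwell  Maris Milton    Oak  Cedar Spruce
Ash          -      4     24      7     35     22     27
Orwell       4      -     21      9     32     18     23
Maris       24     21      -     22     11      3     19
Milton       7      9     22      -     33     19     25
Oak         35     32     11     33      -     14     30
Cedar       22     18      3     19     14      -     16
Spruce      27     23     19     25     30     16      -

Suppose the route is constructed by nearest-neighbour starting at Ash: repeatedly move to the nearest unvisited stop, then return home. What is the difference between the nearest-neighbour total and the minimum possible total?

Ash: Orwell=4, Milton=7, Cedar=22, Maris=24, Spruce=27, Oak=35 ⇒ Orwell
Orwell: Milton=9, Cedar=18, Maris=21, Spruce=23, Oak=32 ⇒ Milton
Milton: Cedar=19, Maris=22, Spruce=25, Oak=33 ⇒ Cedar
Cedar: Maris=3, Oak=14, Spruce=16 ⇒ Maris
Maris: Oak=11, Spruce=19 ⇒ Oak
Oak: Spruce=30 ⇒ Spruce
NN route Ash → Orwell → Milton → Cedar → Maris → Oak → Spruce → Ash costs 103.
Optimal: Ash → Orwell → Spruce → Maris → Oak → Cedar → Milton → Ash costs 97 (by enumerating all 360 distinct tours).
Excess = 103 − 97 = 6.

6 m longer than the optimal tour.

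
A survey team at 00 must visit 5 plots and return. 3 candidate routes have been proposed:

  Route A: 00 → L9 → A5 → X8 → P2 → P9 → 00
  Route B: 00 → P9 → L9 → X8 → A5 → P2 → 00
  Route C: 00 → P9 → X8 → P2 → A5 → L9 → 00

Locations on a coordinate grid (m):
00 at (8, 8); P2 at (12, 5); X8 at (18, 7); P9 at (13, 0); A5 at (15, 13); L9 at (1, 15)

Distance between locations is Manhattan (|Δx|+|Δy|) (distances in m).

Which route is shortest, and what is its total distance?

Route A: 14 + 16 + 9 + 8 + 6 + 13 = 66
Route B: 13 + 27 + 25 + 9 + 11 + 7 = 92
Route C: 13 + 12 + 8 + 11 + 16 + 14 = 74

66 m — Route A is the shortest.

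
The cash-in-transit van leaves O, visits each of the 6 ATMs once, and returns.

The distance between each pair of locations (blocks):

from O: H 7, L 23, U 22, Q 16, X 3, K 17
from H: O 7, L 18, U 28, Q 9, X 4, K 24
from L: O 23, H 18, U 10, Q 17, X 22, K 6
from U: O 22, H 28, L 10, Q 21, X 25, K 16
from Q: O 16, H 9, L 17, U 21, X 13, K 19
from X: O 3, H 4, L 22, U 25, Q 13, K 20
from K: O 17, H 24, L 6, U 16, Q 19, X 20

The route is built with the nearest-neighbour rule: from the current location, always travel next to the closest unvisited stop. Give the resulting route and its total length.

Nearest-neighbour total = 77 blocks; route O → X → H → Q → L → K → U → O.

At O the remaining stops are X 3, H 7, Q 16, K 17, U 22, L 23; go to X.
At X the remaining stops are H 4, Q 13, K 20, L 22, U 25; go to H.
At H the remaining stops are Q 9, L 18, K 24, U 28; go to Q.
At Q the remaining stops are L 17, K 19, U 21; go to L.
At L the remaining stops are K 6, U 10; go to K.
At K the remaining stops are U 16; go to U.
Return U→O: 22.
Total = 3 + 4 + 9 + 17 + 6 + 16 + 22 = 77.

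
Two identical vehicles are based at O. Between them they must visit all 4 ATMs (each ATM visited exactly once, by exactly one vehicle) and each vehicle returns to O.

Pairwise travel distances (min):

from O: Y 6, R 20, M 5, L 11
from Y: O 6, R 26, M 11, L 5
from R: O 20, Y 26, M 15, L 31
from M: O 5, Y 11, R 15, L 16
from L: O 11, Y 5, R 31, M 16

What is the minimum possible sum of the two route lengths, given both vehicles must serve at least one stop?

62 min — the smallest possible combined total.

Check every non-empty split of the stops between the two vehicles; for each half take its own optimal tour:
  {Y} + {R, M, L}: 12 + 62 = 74
  {R} + {Y, M, L}: 40 + 32 = 72
  {Y, R} + {M, L}: 52 + 32 = 84
  {M} + {Y, R, L}: 10 + 62 = 72
  {Y, M} + {R, L}: 22 + 62 = 84
  {R, M} + {Y, L}: 40 + 22 = 62
  … (7 splits in total)
Best: vehicle 1 O → R → M → O = 40; vehicle 2 O → Y → L → O = 22; combined 62.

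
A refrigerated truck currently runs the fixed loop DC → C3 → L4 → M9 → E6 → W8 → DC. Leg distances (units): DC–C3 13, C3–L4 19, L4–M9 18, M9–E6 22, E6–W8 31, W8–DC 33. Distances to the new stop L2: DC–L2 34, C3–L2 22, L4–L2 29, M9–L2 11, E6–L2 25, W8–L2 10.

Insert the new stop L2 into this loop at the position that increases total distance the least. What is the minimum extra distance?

Adding 4 by placing L2 on the E6–W8 leg.

Insertion cost between consecutive stops i–j is d(i,L2) + d(L2,j) − d(i,j):
  between DC and C3: 34 + 22 − 13 = 43
  between C3 and L4: 22 + 29 − 19 = 32
  between L4 and M9: 29 + 11 − 18 = 22
  between M9 and E6: 11 + 25 − 22 = 14
  between E6 and W8: 25 + 10 − 31 = 4
  between W8 and DC: 10 + 34 − 33 = 11
Cheapest insertion is between E6 and W8, adding 4.
New total = 136 + 4 = 140.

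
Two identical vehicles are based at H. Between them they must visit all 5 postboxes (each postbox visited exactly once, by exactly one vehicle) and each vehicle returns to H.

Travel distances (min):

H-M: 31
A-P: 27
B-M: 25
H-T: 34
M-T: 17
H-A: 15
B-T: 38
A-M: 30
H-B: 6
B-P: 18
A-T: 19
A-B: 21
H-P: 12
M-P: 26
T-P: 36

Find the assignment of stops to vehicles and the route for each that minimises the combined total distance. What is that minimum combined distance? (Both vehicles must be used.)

101 min — the smallest possible combined total.

Try each way of splitting the stops between the two vehicles (each non-empty) and, for each split, find the best tour for each vehicle:
  {A} + {B, M, T, P}: 30 + 96 = 126
  {B} + {A, M, T, P}: 12 + 89 = 101
  {A, B} + {M, T, P}: 42 + 89 = 131
  {M} + {A, B, T, P}: 62 + 94 = 156
  {A, M} + {B, T, P}: 76 + 92 = 168
  {B, M} + {A, T, P}: 62 + 82 = 144
  … (15 splits in total)
Best: vehicle 1 H → B → H = 12; vehicle 2 H → A → T → M → P → H = 89; combined 101.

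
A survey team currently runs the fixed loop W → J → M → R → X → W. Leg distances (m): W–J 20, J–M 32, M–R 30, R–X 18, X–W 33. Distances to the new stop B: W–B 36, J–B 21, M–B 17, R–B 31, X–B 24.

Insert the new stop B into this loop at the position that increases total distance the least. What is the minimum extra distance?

Insertion cost between consecutive stops i–j is d(i,B) + d(B,j) − d(i,j):
  between W and J: 36 + 21 − 20 = 37
  between J and M: 21 + 17 − 32 = 6
  between M and R: 17 + 31 − 30 = 18
  between R and X: 31 + 24 − 18 = 37
  between X and W: 24 + 36 − 33 = 27
Cheapest insertion is between J and M, adding 6.
New total = 133 + 6 = 139.

Adding 6 m by placing B on the J–M leg.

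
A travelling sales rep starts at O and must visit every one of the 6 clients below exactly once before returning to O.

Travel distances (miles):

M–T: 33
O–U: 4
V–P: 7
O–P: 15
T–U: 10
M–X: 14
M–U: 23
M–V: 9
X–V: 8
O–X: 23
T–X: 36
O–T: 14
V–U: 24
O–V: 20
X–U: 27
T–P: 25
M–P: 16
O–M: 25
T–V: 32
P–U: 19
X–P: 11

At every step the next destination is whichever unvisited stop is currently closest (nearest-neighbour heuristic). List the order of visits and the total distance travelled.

93 miles along O → U → T → P → V → X → M → O.

O → [U:4 / T:14 / P:15 / V:20 / X:23 / M:25] → U (4)
U → [T:10 / P:19 / M:23 / V:24 / X:27] → T (10)
T → [P:25 / V:32 / M:33 / X:36] → P (25)
P → [V:7 / X:11 / M:16] → V (7)
V → [X:8 / M:9] → X (8)
X → [M:14] → M (14)
Return M→O: 25.
Total = 4 + 10 + 25 + 7 + 8 + 14 + 25 = 93.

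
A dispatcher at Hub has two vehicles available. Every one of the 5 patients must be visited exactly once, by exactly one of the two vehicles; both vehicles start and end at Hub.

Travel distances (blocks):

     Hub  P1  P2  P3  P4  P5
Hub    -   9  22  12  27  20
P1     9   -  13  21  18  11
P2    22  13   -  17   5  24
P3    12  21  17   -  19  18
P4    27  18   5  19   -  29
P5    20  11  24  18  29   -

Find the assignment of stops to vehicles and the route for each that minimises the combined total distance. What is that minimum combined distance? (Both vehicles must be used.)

There are 2^4 − 1 = 15 ways to divide the 5 stops into two non-empty groups. For each, the best each vehicle can do is its own shortest tour through its group:
  {P1} + {P2, P3, P4, P5}: 18 + 80 = 98
  {P2} + {P1, P3, P4, P5}: 44 + 80 = 124
  {P1, P2} + {P3, P4, P5}: 44 + 80 = 124
  {P3} + {P1, P2, P4, P5}: 24 + 76 = 100
  {P1, P3} + {P2, P4, P5}: 42 + 76 = 118
  {P2, P3} + {P1, P4, P5}: 51 + 76 = 127
  … (15 splits in total)
Best: vehicle 1 Hub → P1 → Hub = 18; vehicle 2 Hub → P3 → P4 → P2 → P5 → Hub = 80; combined 98.

Minimum combined distance: 98 blocks.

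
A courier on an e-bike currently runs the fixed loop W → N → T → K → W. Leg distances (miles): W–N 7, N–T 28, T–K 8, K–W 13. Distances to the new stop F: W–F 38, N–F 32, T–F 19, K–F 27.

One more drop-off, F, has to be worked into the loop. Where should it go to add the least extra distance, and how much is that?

Insertion cost between consecutive stops i–j is d(i,F) + d(F,j) − d(i,j):
  between W and N: 38 + 32 − 7 = 63
  between N and T: 32 + 19 − 28 = 23
  between T and K: 19 + 27 − 8 = 38
  between K and W: 27 + 38 − 13 = 52
Cheapest insertion is between N and T, adding 23.
New total = 56 + 23 = 79.

Adding 23 miles by placing F on the N–T leg.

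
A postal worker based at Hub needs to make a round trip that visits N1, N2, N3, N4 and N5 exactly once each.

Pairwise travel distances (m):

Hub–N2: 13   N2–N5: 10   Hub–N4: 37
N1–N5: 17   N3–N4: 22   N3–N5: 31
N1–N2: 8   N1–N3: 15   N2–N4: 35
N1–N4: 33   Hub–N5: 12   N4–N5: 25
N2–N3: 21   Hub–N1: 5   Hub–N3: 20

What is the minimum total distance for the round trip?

Shortest round trip = 90 m.

Hub-N1-N2-N3-N4-N5-Hub: 5+8+21+22+25+12 = 93
Hub-N1-N2-N3-N5-N4-Hub: 5+8+21+31+25+37 = 127
Hub-N1-N2-N4-N3-N5-Hub: 5+8+35+22+31+12 = 113
Hub-N1-N2-N4-N5-N3-Hub: 5+8+35+25+31+20 = 124
Hub-N1-N2-N5-N3-N4-Hub: 5+8+10+31+22+37 = 113
Hub-N1-N2-N5-N4-N3-Hub: 5+8+10+25+22+20 = 90
Hub-N1-N3-N2-N4-N5-Hub: 5+15+21+35+25+12 = 113
Hub-N1-N3-N2-N5-N4-Hub: 5+15+21+10+25+37 = 113
Hub-N1-N3-N4-N2-N5-Hub: 5+15+22+35+10+12 = 99
Hub-N1-N3-N4-N5-N2-Hub: 5+15+22+25+10+13 = 90
Hub-N1-N3-N5-N2-N4-Hub: 5+15+31+10+35+37 = 133
Hub-N1-N3-N5-N4-N2-Hub: 5+15+31+25+35+13 = 124
Hub-N1-N4-N2-N3-N5-Hub: 5+33+35+21+31+12 = 137
Hub-N1-N4-N2-N5-N3-Hub: 5+33+35+10+31+20 = 134
… (46 more)
The minimum is 90.
One optimal route: Hub → N1 → N2 → N5 → N4 → N3 → Hub (or its reverse).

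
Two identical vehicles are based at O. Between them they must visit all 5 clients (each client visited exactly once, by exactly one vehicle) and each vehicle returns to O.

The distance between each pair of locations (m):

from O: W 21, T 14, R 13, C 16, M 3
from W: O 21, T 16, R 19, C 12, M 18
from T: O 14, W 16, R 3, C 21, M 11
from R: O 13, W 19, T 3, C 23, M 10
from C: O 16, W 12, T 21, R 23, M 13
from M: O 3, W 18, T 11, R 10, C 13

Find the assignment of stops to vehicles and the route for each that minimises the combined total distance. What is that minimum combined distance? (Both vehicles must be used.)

Minimum combined distance: 66 m.

Check every non-empty split of the stops between the two vehicles; for each half take its own optimal tour:
  {W} + {T, R, C, M}: 42 + 53 = 95
  {T} + {W, R, C, M}: 28 + 60 = 88
  {W, T} + {R, C, M}: 51 + 52 = 103
  {R} + {W, T, C, M}: 26 + 58 = 84
  {W, R} + {T, C, M}: 53 + 51 = 104
  {T, R} + {W, C, M}: 30 + 49 = 79
  … (15 splits in total)
  {W, T, R, C} + {M}: 60 + 6 = 66  ← best
Best: vehicle 1 O → R → T → W → C → O = 60; vehicle 2 O → M → O = 6; combined 66.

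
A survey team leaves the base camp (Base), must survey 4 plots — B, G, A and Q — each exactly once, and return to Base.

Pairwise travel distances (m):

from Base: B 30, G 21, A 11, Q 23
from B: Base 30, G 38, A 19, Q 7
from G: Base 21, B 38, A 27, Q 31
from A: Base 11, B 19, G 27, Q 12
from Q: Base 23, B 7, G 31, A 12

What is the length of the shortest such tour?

Shortest round trip = 89 m.

With 4 stops there are 4!/2 = 12 distinct round trips (a route and its reverse cost the same).
Base-B-G-A-Q-Base: 30+38+27+12+23 = 130
Base-B-G-Q-A-Base: 30+38+31+12+11 = 122
Base-B-A-G-Q-Base: 30+19+27+31+23 = 130
Base-B-A-Q-G-Base: 30+19+12+31+21 = 113
Base-B-Q-G-A-Base: 30+7+31+27+11 = 106
Base-B-Q-A-G-Base: 30+7+12+27+21 = 97
Base-G-B-A-Q-Base: 21+38+19+12+23 = 113
Base-G-B-Q-A-Base: 21+38+7+12+11 = 89
Base-G-A-B-Q-Base: 21+27+19+7+23 = 97
Base-G-Q-B-A-Base: 21+31+7+19+11 = 89
Base-A-B-G-Q-Base: 11+19+38+31+23 = 122
Base-A-G-B-Q-Base: 11+27+38+7+23 = 106
The minimum is 89.
One optimal route: Base → G → B → Q → A → Base (or its reverse).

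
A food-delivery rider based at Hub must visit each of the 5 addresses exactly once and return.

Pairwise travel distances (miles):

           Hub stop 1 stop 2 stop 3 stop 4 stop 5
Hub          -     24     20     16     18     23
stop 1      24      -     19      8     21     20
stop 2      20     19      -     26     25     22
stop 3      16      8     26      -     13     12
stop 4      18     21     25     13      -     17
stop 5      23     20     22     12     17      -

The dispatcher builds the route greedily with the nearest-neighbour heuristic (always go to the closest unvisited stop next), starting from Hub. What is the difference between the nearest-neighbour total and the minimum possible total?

6 miles longer than the optimal tour.

From Hub: stop 3=16, stop 4=18, stop 2=20, stop 5=23, stop 1=24 → choose stop 3 (16).
From stop 3: stop 1=8, stop 5=12, stop 4=13, stop 2=26 → choose stop 1 (8).
From stop 1: stop 2=19, stop 5=20, stop 4=21 → choose stop 2 (19).
From stop 2: stop 5=22, stop 4=25 → choose stop 5 (22).
From stop 5: stop 4=17 → choose stop 4 (17).
NN route Hub → stop 3 → stop 1 → stop 2 → stop 5 → stop 4 → Hub costs 100.
Optimal: Hub → stop 2 → stop 1 → stop 3 → stop 5 → stop 4 → Hub costs 94 (by enumerating all 60 distinct tours).
Excess = 100 − 94 = 6.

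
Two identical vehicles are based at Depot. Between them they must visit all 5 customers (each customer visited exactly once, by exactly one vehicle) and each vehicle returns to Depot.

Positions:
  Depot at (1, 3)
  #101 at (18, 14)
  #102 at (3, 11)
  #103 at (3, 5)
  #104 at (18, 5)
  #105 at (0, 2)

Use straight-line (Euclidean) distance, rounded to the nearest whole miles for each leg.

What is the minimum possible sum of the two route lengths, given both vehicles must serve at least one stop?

Minimum combined distance: 52 miles.

There are 2^4 − 1 = 15 ways to divide the 5 stops into two non-empty groups. For each, the best each vehicle can do is its own shortest tour through its group:
  {#101} + {#102, #103, #104, #105}: 40 + 44 = 84
  {#102} + {#101, #103, #104, #105}: 16 + 48 = 64
  {#101, #102} + {#103, #104, #105}: 43 + 37 = 80
  {#103} + {#101, #102, #104, #105}: 6 + 51 = 57
  {#101, #103} + {#102, #104, #105}: 40 + 43 = 83
  {#102, #103} + {#101, #104, #105}: 17 + 48 = 65
  … (15 splits in total)
  {#101, #102, #103, #104} + {#105}: 50 + 2 = 52  ← best
Best: vehicle 1 Depot → #102 → #101 → #104 → #103 → Depot = 50; vehicle 2 Depot → #105 → Depot = 2; combined 52.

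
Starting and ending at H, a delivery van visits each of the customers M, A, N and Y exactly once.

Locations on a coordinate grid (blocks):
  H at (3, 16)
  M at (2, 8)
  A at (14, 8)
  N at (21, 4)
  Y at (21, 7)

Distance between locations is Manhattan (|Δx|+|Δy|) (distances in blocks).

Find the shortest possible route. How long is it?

62 blocks — the shortest possible round trip.

There are 12 distinct closed tours to check (reversals are equivalent).
H-M-A-N-Y-H: 9+12+11+3+27 = 62
H-M-A-Y-N-H: 9+12+8+3+30 = 62
H-M-N-A-Y-H: 9+23+11+8+27 = 78
H-M-N-Y-A-H: 9+23+3+8+19 = 62
H-M-Y-A-N-H: 9+20+8+11+30 = 78
H-M-Y-N-A-H: 9+20+3+11+19 = 62
H-A-M-N-Y-H: 19+12+23+3+27 = 84
H-A-M-Y-N-H: 19+12+20+3+30 = 84
H-A-N-M-Y-H: 19+11+23+20+27 = 100
H-A-Y-M-N-H: 19+8+20+23+30 = 100
H-N-M-A-Y-H: 30+23+12+8+27 = 100
H-N-A-M-Y-H: 30+11+12+20+27 = 100
The minimum is 62.
One optimal route: H → M → A → N → Y → H (or its reverse).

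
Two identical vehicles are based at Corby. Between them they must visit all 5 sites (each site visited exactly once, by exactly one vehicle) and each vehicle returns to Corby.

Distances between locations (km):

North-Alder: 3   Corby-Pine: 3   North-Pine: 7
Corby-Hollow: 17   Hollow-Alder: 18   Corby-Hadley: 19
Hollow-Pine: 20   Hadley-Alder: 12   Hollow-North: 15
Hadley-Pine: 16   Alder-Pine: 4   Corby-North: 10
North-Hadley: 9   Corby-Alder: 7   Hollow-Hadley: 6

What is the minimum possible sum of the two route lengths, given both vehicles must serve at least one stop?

Minimum combined distance: 48 km.

There are 2^4 − 1 = 15 ways to divide the 5 stops into two non-empty groups. For each, the best each vehicle can do is its own shortest tour through its group:
  {Hollow} + {North, Hadley, Alder, Pine}: 34 + 38 = 72
  {North} + {Hollow, Hadley, Alder, Pine}: 20 + 42 = 62
  {Hollow, North} + {Hadley, Alder, Pine}: 42 + 38 = 80
  {Hadley} + {Hollow, North, Alder, Pine}: 38 + 42 = 80
  {Hollow, Hadley} + {North, Alder, Pine}: 42 + 20 = 62
  {North, Hadley} + {Hollow, Alder, Pine}: 38 + 42 = 80
  … (15 splits in total)
  {Hollow, North, Hadley, Alder} + {Pine}: 42 + 6 = 48  ← best
Best: vehicle 1 Corby → Hollow → Hadley → North → Alder → Corby = 42; vehicle 2 Corby → Pine → Corby = 6; combined 48.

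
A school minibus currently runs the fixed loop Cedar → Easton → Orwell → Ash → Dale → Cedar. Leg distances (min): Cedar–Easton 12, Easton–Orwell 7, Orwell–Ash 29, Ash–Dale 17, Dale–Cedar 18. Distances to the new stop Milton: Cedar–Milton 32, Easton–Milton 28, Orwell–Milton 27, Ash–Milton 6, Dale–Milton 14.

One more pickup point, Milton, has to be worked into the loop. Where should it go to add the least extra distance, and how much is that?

Adding 3 min by placing Milton on the Ash–Dale leg.

Insertion cost between consecutive stops i–j is d(i,Milton) + d(Milton,j) − d(i,j):
  between Cedar and Easton: 32 + 28 − 12 = 48
  between Easton and Orwell: 28 + 27 − 7 = 48
  between Orwell and Ash: 27 + 6 − 29 = 4
  between Ash and Dale: 6 + 14 − 17 = 3
  between Dale and Cedar: 14 + 32 − 18 = 28
Cheapest insertion is between Ash and Dale, adding 3.
New total = 83 + 3 = 86.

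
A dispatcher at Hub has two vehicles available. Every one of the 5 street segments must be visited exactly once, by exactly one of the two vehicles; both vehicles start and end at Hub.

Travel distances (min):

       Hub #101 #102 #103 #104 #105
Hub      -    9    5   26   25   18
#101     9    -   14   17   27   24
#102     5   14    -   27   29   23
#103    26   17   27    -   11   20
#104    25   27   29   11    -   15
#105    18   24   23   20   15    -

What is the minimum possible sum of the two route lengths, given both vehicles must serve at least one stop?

80 min — the smallest possible combined total.

Check every non-empty split of the stops between the two vehicles; for each half take its own optimal tour:
  {#101} + {#102, #103, #104, #105}: 18 + 76 = 94
  {#102} + {#101, #103, #104, #105}: 10 + 70 = 80
  {#101, #102} + {#103, #104, #105}: 28 + 70 = 98
  {#103} + {#101, #102, #104, #105}: 52 + 79 = 131
  {#101, #103} + {#102, #104, #105}: 52 + 67 = 119
  {#102, #103} + {#101, #104, #105}: 58 + 69 = 127
  … (15 splits in total)
Best: vehicle 1 Hub → #102 → Hub = 10; vehicle 2 Hub → #101 → #103 → #104 → #105 → Hub = 70; combined 80.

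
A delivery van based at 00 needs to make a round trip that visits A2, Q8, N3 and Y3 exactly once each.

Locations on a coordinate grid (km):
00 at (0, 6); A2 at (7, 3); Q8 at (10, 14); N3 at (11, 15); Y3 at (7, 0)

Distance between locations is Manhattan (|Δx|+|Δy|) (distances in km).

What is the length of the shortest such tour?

00 - A2 - Q8 - N3 - Y3 - 00: 10+14+2+19+13 = 58
00 - A2 - Q8 - Y3 - N3 - 00: 10+14+17+19+20 = 80
00 - A2 - N3 - Q8 - Y3 - 00: 10+16+2+17+13 = 58
00 - A2 - N3 - Y3 - Q8 - 00: 10+16+19+17+18 = 80
00 - A2 - Y3 - Q8 - N3 - 00: 10+3+17+2+20 = 52
00 - A2 - Y3 - N3 - Q8 - 00: 10+3+19+2+18 = 52
00 - Q8 - A2 - N3 - Y3 - 00: 18+14+16+19+13 = 80
00 - Q8 - A2 - Y3 - N3 - 00: 18+14+3+19+20 = 74
00 - Q8 - N3 - A2 - Y3 - 00: 18+2+16+3+13 = 52
00 - Q8 - Y3 - A2 - N3 - 00: 18+17+3+16+20 = 74
00 - N3 - A2 - Q8 - Y3 - 00: 20+16+14+17+13 = 80
00 - N3 - Q8 - A2 - Y3 - 00: 20+2+14+3+13 = 52
The minimum is 52.
One optimal route: 00 → A2 → Y3 → Q8 → N3 → 00 (or its reverse).

Shortest round trip = 52 km.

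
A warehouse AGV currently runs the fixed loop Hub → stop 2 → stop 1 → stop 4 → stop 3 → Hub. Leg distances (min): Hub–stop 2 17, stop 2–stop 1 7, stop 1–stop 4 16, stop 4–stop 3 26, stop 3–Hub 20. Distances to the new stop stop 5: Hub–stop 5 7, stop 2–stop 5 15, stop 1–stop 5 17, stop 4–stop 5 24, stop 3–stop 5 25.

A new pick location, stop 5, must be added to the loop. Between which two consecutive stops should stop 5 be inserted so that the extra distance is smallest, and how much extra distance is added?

Insertion cost between consecutive stops i–j is d(i,stop 5) + d(stop 5,j) − d(i,j):
  between Hub and stop 2: 7 + 15 − 17 = 5
  between stop 2 and stop 1: 15 + 17 − 7 = 25
  between stop 1 and stop 4: 17 + 24 − 16 = 25
  between stop 4 and stop 3: 24 + 25 − 26 = 23
  between stop 3 and Hub: 25 + 7 − 20 = 12
Cheapest insertion is between Hub and stop 2, adding 5.
New total = 86 + 5 = 91.

+5 min — insert stop 5 between Hub and stop 2.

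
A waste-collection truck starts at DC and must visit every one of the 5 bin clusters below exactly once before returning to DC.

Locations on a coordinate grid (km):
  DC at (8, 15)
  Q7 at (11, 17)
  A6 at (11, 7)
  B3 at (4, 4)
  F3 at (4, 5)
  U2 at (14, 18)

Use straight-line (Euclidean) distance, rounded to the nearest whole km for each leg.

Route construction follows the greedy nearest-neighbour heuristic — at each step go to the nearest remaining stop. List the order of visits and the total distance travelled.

At DC the remaining stops are Q7 4, U2 7, A6 9, F3 11, B3 12; go to Q7.
At Q7 the remaining stops are U2 3, A6 10, F3 14, B3 15; go to U2.
At U2 the remaining stops are A6 11, F3 16, B3 17; go to A6.
At A6 the remaining stops are F3 7, B3 8; go to F3.
At F3 the remaining stops are B3 1; go to B3.
Return B3→DC: 12.
Total = 4 + 3 + 11 + 7 + 1 + 12 = 38.

Total distance 38 km via the nearest-neighbour route DC → Q7 → U2 → A6 → F3 → B3 → DC.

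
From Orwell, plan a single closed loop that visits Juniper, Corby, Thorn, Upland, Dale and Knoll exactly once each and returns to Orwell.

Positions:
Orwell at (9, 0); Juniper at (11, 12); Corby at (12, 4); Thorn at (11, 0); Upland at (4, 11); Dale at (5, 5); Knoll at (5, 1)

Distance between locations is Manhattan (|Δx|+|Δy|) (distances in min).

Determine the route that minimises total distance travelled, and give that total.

Minimum total distance: 40 min.

There are 360 distinct closed tours to check (reversals are equivalent).
Orwell-Juniper-Corby-Thorn-Upland-Dale-Knoll-Orwell: 14+9+5+18+7+4+5 = 62
Orwell-Juniper-Corby-Thorn-Upland-Knoll-Dale-Orwell: 14+9+5+18+11+4+9 = 70
Orwell-Juniper-Corby-Thorn-Dale-Upland-Knoll-Orwell: 14+9+5+11+7+11+5 = 62
Orwell-Juniper-Corby-Thorn-Dale-Knoll-Upland-Orwell: 14+9+5+11+4+11+16 = 70
Orwell-Juniper-Corby-Thorn-Knoll-Upland-Dale-Orwell: 14+9+5+7+11+7+9 = 62
Orwell-Juniper-Corby-Thorn-Knoll-Dale-Upland-Orwell: 14+9+5+7+4+7+16 = 62
Orwell-Juniper-Corby-Upland-Thorn-Dale-Knoll-Orwell: 14+9+15+18+11+4+5 = 76
Orwell-Juniper-Corby-Upland-Thorn-Knoll-Dale-Orwell: 14+9+15+18+7+4+9 = 76
… (352 more)
Orwell-Thorn-Corby-Juniper-Upland-Dale-Knoll-Orwell: 2+5+9+8+7+4+5 = 40  ← best
The minimum is 40.
One optimal route: Orwell → Thorn → Corby → Juniper → Upland → Dale → Knoll → Orwell (or its reverse).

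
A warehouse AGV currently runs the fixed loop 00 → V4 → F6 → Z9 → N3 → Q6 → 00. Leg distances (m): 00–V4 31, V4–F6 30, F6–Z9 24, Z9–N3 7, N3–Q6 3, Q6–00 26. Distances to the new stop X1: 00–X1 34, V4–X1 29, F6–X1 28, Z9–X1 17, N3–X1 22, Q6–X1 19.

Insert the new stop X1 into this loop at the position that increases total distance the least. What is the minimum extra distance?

+21 m — insert X1 between F6 and Z9.

Insertion cost between consecutive stops i–j is d(i,X1) + d(X1,j) − d(i,j):
  between 00 and V4: 34 + 29 − 31 = 32
  between V4 and F6: 29 + 28 − 30 = 27
  between F6 and Z9: 28 + 17 − 24 = 21
  between Z9 and N3: 17 + 22 − 7 = 32
  between N3 and Q6: 22 + 19 − 3 = 38
  between Q6 and 00: 19 + 34 − 26 = 27
Cheapest insertion is between F6 and Z9, adding 21.
New total = 121 + 21 = 142.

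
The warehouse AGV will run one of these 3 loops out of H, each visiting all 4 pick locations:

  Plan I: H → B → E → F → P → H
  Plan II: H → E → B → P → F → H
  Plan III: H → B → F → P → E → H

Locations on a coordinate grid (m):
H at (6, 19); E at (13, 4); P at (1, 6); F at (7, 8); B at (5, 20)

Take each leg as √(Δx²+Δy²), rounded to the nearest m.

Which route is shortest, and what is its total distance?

46 m — Plan I is the shortest.

Plan I: 1 + 18 + 7 + 6 + 14 = 46
Plan II: 17 + 18 + 15 + 6 + 11 = 67
Plan III: 1 + 12 + 6 + 12 + 17 = 48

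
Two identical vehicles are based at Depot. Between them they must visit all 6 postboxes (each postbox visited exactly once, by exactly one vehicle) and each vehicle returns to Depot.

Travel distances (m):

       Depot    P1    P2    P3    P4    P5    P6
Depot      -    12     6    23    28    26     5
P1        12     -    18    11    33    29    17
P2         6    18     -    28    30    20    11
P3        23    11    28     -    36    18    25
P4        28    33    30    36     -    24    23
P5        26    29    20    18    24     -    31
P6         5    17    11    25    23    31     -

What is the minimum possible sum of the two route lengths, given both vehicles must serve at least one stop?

There are 2^5 − 1 = 31 ways to divide the 6 stops into two non-empty groups. For each, the best each vehicle can do is its own shortest tour through its group:
  {P1} + {P2, P3, P4, P5, P6}: 24 + 104 = 128
  {P2} + {P1, P3, P4, P5, P6}: 12 + 93 = 105
  {P1, P2} + {P3, P4, P5, P6}: 36 + 93 = 129
  {P3} + {P1, P2, P4, P5, P6}: 46 + 102 = 148
  {P1, P3} + {P2, P4, P5, P6}: 46 + 78 = 124
  {P2, P3} + {P1, P4, P5, P6}: 57 + 93 = 150
  … (31 splits in total)
Best: vehicle 1 Depot → P2 → Depot = 12; vehicle 2 Depot → P1 → P3 → P5 → P4 → P6 → Depot = 93; combined 105.

105 m — the smallest possible combined total.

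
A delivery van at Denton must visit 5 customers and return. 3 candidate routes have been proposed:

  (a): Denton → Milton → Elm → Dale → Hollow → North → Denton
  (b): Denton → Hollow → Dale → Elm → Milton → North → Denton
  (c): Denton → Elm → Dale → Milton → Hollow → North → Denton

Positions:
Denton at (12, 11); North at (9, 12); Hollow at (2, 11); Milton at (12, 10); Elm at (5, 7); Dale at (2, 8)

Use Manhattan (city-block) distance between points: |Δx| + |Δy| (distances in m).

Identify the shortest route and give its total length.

30 m — (a) is the shortest.

(a): 1 + 10 + 4 + 3 + 8 + 4 = 30
(b): 10 + 3 + 4 + 10 + 5 + 4 = 36
(c): 11 + 4 + 12 + 11 + 8 + 4 = 50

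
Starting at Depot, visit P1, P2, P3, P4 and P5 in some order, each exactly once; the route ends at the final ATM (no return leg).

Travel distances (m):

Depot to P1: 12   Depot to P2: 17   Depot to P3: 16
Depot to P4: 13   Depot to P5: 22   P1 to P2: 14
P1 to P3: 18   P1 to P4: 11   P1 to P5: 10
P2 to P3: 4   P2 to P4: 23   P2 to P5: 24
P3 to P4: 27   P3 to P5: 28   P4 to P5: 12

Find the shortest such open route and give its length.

There are 5! = 120 possible orderings.
Depot - P1 - P2 - P3 - P4 - P5: 12+14+4+27+12 = 69
Depot - P1 - P2 - P3 - P5 - P4: 12+14+4+28+12 = 70
Depot - P1 - P2 - P4 - P3 - P5: 12+14+23+27+28 = 104
Depot - P1 - P2 - P4 - P5 - P3: 12+14+23+12+28 = 89
Depot - P1 - P2 - P5 - P3 - P4: 12+14+24+28+27 = 105
Depot - P1 - P2 - P5 - P4 - P3: 12+14+24+12+27 = 89
Depot - P1 - P3 - P2 - P4 - P5: 12+18+4+23+12 = 69
Depot - P1 - P3 - P2 - P5 - P4: 12+18+4+24+12 = 70
Depot - P1 - P3 - P4 - P2 - P5: 12+18+27+23+24 = 104
Depot - P1 - P3 - P4 - P5 - P2: 12+18+27+12+24 = 93
Depot - P1 - P3 - P5 - P2 - P4: 12+18+28+24+23 = 105
Depot - P1 - P3 - P5 - P4 - P2: 12+18+28+12+23 = 93
Depot - P1 - P4 - P2 - P3 - P5: 12+11+23+4+28 = 78
Depot - P1 - P4 - P2 - P5 - P3: 12+11+23+24+28 = 98
… (106 more)
Depot - P4 - P5 - P1 - P2 - P3: 13+12+10+14+4 = 53  ← best
The minimum is 53.
One shortest path: Depot → P4 → P5 → P1 → P2 → P3.

Shortest open route: 53 m.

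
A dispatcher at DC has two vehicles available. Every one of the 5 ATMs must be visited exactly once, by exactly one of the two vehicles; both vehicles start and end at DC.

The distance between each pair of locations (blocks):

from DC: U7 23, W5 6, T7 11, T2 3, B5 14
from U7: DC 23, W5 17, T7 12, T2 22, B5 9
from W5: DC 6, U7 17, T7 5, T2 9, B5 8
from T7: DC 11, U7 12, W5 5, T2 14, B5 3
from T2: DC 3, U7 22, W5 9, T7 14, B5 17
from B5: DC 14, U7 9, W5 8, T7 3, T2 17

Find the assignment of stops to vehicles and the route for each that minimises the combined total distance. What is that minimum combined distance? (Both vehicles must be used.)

Minimum combined distance: 52 blocks.

There are 2^4 − 1 = 15 ways to divide the 5 stops into two non-empty groups. For each, the best each vehicle can do is its own shortest tour through its group:
  {U7} + {W5, T7, T2, B5}: 46 + 34 = 80
  {W5} + {U7, T7, T2, B5}: 12 + 48 = 60
  {U7, W5} + {T7, T2, B5}: 46 + 34 = 80
  {T7} + {U7, W5, T2, B5}: 22 + 48 = 70
  {U7, T7} + {W5, T2, B5}: 46 + 34 = 80
  {W5, T7} + {U7, T2, B5}: 22 + 48 = 70
  … (15 splits in total)
  {T2} + {U7, W5, T7, B5}: 6 + 46 = 52  ← best
Best: vehicle 1 DC → T2 → DC = 6; vehicle 2 DC → U7 → B5 → T7 → W5 → DC = 46; combined 52.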